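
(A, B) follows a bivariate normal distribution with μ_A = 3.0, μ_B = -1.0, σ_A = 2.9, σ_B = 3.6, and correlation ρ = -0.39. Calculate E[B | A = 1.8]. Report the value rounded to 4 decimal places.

The regression of B on A has slope ρ·σ_B/σ_A and passes through (μ_A, μ_B).
E[B | A=1.8] = -1.0 + (-0.39)·(3.6/2.9)·(1.8 − (3.0)) = -1.0 + (-0.48414)·(-1.2) = -0.4190.

-0.4190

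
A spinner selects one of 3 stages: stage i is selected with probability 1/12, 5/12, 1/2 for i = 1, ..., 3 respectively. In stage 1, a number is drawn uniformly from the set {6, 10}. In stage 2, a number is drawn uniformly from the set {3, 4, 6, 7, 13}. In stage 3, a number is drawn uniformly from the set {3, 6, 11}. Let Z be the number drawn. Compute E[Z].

27/4

E[Z | stage 1] = (6+10)/2 = 8.
E[Z | stage 2] = (3+4+6+7+13)/5 = 33/5.
E[Z | stage 3] = (3+6+11)/3 = 20/3.
By the law of total expectation,
E[Z] = (1/12)·(8) + (5/12)·(33/5) + (1/2)·(20/3) = 27/4.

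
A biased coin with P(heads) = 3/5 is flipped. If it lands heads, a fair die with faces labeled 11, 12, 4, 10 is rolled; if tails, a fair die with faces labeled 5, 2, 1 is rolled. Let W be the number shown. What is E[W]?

E[W | heads] = (11+12+4+10)/4 = 37/4.
E[W | tails] = (5+2+1)/3 = 8/3.
By the law of total expectation,
E[W] = (3/5)·(37/4) + (2/5)·(8/3) = 397/60.

397/60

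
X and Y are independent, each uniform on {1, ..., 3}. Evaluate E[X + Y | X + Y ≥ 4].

Outcomes with X + Y ≥ 4: (1,3), (2,2), (2,3), (3,1), (3,2), (3,3), each with probability 1/9.
E[X + Y | X + Y ≥ 4] = (4 + 4 + 5 + 4 + 5 + 6) / 6 = 14/3.

14/3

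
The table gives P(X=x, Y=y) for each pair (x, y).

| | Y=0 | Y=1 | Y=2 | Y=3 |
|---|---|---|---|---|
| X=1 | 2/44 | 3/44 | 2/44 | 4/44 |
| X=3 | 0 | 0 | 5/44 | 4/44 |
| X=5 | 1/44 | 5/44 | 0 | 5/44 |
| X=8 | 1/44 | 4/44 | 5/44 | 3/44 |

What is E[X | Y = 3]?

65/16

P(Y = 3) = 4/11.
Σ X·P over the event = 1·(4/44) + 3·(4/44) + 5·(5/44) + 8·(3/44) = 65/44.
E[X | Y = 3] = (65/44) / (4/11) = 65/16.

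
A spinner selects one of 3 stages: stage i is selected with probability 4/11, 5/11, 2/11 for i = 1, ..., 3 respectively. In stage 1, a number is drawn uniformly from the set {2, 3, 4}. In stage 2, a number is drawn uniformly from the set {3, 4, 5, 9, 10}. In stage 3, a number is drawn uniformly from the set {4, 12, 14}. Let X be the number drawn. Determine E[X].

63/11

E[X | stage 1] = (2+3+4)/3 = 3.
E[X | stage 2] = (3+4+5+9+10)/5 = 31/5.
E[X | stage 3] = (4+12+14)/3 = 10.
By the law of total expectation,
E[X] = (4/11)·(3) + (5/11)·(31/5) + (2/11)·(10) = 63/11.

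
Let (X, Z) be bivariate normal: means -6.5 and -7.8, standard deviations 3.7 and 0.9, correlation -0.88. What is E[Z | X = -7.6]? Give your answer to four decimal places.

E[Z | X=x] = μ_Z + ρ(σ_Z/σ_X)(x − μ_X) for jointly normal variables.
E[Z | X=-7.6] = -7.8 + (-0.88)·(0.9/3.7)·(-7.6 − (-6.5)) = -7.8 + (-0.21405)·(-1.1) = -7.5645.

-7.5645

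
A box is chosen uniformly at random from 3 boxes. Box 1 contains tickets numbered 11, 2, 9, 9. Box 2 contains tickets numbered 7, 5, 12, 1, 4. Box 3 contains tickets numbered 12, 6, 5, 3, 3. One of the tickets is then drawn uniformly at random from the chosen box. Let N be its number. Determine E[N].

129/20

E[N | box 1] = (11+2+9+9)/4 = 31/4.
E[N | box 2] = (7+5+12+1+4)/5 = 29/5.
E[N | box 3] = (12+6+5+3+3)/5 = 29/5.
By the law of total expectation,
E[N] = (1/3)·(31/4) + (1/3)·(29/5) + (1/3)·(29/5) = 129/20.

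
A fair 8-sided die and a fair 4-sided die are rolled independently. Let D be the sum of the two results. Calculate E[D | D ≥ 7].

P(D ≥ 7) = 9/16.
Σ over the event: 7·1/8 + 8·1/8 + 9·1/8 + 10·3/32 + 11·1/16 + 12·1/32 = 5.
E[D | D ≥ 7] = (5) / (9/16) = 80/9.

80/9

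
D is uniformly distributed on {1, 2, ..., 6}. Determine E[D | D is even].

4

Given D is even, D is equally likely to be any of {2, 4, 6}.
E[D | D is even] = (2 + 4 + 6) / 3 = 4.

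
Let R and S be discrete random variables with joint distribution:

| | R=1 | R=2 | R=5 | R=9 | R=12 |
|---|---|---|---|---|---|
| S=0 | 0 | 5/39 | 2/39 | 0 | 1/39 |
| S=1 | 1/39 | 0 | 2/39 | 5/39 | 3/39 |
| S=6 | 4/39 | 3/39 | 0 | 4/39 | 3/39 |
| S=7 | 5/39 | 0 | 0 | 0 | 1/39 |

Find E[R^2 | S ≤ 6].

P(S ≤ 6) = 11/13.
Summing R^2·P(R=x,S=y) over the conditioning event gives 1874/39.
E[R^2 | S ≤ 6] = (1874/39) / (11/13) = 1874/33.

1874/33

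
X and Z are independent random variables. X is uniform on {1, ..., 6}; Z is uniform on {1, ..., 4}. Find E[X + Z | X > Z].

P(X > Z) = 7/12.
Summing (X+Z)·P(x,y) over outcomes with X > Z gives 47/12.
E[X + Z | X > Z] = (47/12) / (7/12) = 47/7.

47/7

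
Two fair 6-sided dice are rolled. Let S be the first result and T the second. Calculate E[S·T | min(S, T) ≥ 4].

P(min(S, T) ≥ 4) = 1/4.
Summing ST·P(x,y) over outcomes with min(S, T) ≥ 4 gives 25/4.
E[S·T | min(S, T) ≥ 4] = (25/4) / (1/4) = 25.

25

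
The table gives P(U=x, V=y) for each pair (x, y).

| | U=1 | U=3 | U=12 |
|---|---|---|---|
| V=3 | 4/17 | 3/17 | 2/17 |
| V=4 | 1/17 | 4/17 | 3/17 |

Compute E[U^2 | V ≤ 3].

319/9

P(V ≤ 3) = 9/17.
Σ U^2·P over the event = 1·(4/17) + 9·(3/17) + 144·(2/17) = 319/17.
E[U^2 | V ≤ 3] = (319/17) / (9/17) = 319/9.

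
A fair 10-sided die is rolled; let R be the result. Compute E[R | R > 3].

Given R > 3, R is equally likely to be any of {4, 5, 6, 7, 8, 9, 10}.
E[R | R > 3] = (4 + 5 + 6 + 7 + 8 + 9 + 10) / 7 = 7.

7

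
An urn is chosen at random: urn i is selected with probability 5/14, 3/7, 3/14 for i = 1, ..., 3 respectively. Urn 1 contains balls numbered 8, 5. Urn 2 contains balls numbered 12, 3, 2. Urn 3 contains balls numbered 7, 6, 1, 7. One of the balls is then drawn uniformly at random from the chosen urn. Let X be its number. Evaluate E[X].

E[X | urn 1] = (8+5)/2 = 13/2.
E[X | urn 2] = (12+3+2)/3 = 17/3.
E[X | urn 3] = (7+6+1+7)/4 = 21/4.
E[X] = (5/14)·(13/2) + (3/7)·(17/3) + (3/14)·(21/4) = 47/8.

47/8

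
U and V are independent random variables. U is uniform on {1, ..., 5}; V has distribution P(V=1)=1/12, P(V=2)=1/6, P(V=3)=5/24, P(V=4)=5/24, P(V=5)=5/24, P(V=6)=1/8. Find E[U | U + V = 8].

11/3

P(U + V = 8) = 3/20.
Summing U·P(x,y) over outcomes with U + V = 8 gives 11/20.
E[U | U + V = 8] = (11/20) / (3/20) = 11/3.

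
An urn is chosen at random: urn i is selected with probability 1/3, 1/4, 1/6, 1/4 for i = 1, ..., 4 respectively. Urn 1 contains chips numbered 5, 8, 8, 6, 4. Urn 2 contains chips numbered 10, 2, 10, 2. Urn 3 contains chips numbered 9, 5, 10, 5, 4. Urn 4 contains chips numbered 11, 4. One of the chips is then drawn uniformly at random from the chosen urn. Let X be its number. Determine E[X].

E[X | urn 1] = (5+8+8+6+4)/5 = 31/5.
E[X | urn 2] = (10+2+10+2)/4 = 6.
E[X | urn 3] = (9+5+10+5+4)/5 = 33/5.
E[X | urn 4] = (11+4)/2 = 15/2.
E[X] = (1/3)·(31/5) + (1/4)·(6) + (1/6)·(33/5) + (1/4)·(15/2) = 157/24.

157/24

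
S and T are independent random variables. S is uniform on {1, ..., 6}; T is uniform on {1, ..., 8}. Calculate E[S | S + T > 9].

14/3

P(S + T > 9) = 5/16.
Summing S·P(x,y) over outcomes with S + T > 9 gives 35/24.
E[S | S + T > 9] = (35/24) / (5/16) = 14/3.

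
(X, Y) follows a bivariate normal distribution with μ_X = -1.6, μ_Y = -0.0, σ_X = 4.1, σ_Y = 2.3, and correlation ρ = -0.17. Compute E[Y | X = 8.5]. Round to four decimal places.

-0.9632

E[Y | X=x] = μ_Y + ρ(σ_Y/σ_X)(x − μ_X) for jointly normal variables.
E[Y | X=8.5] = -0.0 + (-0.17)·(2.3/4.1)·(8.5 − (-1.6)) = -0.0 + (-0.095366)·(10.1) = -0.9632.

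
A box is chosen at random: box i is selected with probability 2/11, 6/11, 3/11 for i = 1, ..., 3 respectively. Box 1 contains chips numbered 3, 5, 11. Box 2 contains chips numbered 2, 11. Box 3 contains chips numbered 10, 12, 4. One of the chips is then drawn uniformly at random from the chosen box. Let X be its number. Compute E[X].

233/33

E[X | box 1] = (3+5+11)/3 = 19/3.
E[X | box 2] = (2+11)/2 = 13/2.
E[X | box 3] = (10+12+4)/3 = 26/3.
By the law of total expectation,
E[X] = (2/11)·(19/3) + (6/11)·(13/2) + (3/11)·(26/3) = 233/33.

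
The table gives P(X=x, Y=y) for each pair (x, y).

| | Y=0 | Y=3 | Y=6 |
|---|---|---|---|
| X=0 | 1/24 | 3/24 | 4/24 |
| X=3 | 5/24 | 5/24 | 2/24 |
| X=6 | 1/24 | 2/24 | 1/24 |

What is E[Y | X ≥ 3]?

P(X ≥ 3) = 2/3.
Σ Y·P over the event = 0·(5/24) + 3·(5/24) + 6·(2/24) + 0·(1/24) + 3·(2/24) + 6·(1/24) = 13/8.
E[Y | X ≥ 3] = (13/8) / (2/3) = 39/16.

39/16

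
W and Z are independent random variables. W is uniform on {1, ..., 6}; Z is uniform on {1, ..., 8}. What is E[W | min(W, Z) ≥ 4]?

5

P(min(W, Z) ≥ 4) = 5/16.
Summing W·P(x,y) over outcomes with min(W, Z) ≥ 4 gives 25/16.
E[W | min(W, Z) ≥ 4] = (25/16) / (5/16) = 5.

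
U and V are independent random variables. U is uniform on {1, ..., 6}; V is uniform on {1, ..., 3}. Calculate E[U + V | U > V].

25/4

P(U > V) = 2/3.
Summing (U+V)·P(x,y) over outcomes with U > V gives 25/6.
E[U + V | U > V] = (25/6) / (2/3) = 25/4.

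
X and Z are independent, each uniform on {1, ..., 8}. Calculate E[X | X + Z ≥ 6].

P(X + Z ≥ 6) = 27/32.
Summing X·P(x,y) over outcomes with X + Z ≥ 6 gives 67/16.
E[X | X + Z ≥ 6] = (67/16) / (27/32) = 134/27.

134/27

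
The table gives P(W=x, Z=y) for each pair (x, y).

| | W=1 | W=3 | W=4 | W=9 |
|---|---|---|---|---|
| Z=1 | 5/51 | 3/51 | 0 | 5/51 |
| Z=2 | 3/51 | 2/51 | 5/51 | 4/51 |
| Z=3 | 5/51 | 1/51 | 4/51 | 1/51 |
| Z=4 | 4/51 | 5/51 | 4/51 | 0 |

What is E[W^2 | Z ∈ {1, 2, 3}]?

1021/38

P(Z ∈ {1, 2, 3}) = 38/51.
Summing W^2·P(W=x,Z=y) over the conditioning event gives 1021/51.
E[W^2 | Z ∈ {1, 2, 3}] = (1021/51) / (38/51) = 1021/38.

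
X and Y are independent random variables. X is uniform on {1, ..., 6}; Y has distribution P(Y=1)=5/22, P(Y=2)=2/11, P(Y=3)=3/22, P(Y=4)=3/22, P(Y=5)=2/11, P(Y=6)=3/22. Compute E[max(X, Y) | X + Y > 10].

6

P(X + Y > 10) = 5/66.
Summing max(X,Y)·P(x,y) over outcomes with X + Y > 10 gives 5/11.
E[max(X, Y) | X + Y > 10] = (5/11) / (5/66) = 6.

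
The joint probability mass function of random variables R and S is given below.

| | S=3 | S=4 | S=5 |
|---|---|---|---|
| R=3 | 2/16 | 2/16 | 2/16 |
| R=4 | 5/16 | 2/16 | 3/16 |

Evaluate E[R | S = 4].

P(S = 4) = 1/4.
Σ R·P over the event = 3·(2/16) + 4·(2/16) = 7/8.
E[R | S = 4] = (7/8) / (1/4) = 7/2.

7/2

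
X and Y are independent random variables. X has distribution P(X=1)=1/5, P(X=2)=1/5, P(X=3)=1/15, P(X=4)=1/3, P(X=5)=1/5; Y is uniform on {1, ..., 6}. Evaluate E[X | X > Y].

P(X > Y) = 16/45.
Summing X·P(x,y) over outcomes with X > Y gives 22/15.
E[X | X > Y] = (22/15) / (16/45) = 33/8.

33/8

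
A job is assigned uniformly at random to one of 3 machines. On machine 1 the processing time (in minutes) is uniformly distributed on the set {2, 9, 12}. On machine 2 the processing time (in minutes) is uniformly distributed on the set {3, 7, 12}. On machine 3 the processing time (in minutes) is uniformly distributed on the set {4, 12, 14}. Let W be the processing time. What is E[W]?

E[W | machine 1] = (2+9+12)/3 = 23/3.
E[W | machine 2] = (3+7+12)/3 = 22/3.
E[W | machine 3] = (4+12+14)/3 = 10.
E[W] = (1/3)·(23/3) + (1/3)·(22/3) + (1/3)·(10) = 25/3.

25/3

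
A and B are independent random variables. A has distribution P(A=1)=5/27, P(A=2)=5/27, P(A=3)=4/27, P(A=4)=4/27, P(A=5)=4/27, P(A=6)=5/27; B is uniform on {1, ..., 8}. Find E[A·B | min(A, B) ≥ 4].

P(min(A, B) ≥ 4) = 65/216.
Summing AB·P(x,y) over outcomes with min(A, B) ≥ 4 gives 55/6.
E[A·B | min(A, B) ≥ 4] = (55/6) / (65/216) = 396/13.

396/13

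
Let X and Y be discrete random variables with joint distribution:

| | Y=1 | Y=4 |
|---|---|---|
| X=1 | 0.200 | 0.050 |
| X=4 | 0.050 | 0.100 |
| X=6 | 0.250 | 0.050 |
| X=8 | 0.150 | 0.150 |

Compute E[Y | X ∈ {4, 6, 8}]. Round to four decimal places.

P(X ∈ {4, 6, 8}) = 0.750.
Σ Y·P over the event = 1·(0.050) + 4·(0.100) + 1·(0.250) + 4·(0.050) + 1·(0.150) + 4·(0.150) = 1.650.
E[Y | X ∈ {4, 6, 8}] = (1.650) / (0.750) = 2.2000.

2.2000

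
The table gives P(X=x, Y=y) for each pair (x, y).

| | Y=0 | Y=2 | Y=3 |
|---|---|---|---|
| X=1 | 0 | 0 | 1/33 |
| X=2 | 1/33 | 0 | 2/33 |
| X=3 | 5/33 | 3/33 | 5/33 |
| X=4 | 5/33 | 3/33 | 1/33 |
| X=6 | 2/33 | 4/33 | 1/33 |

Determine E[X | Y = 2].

9/2

P(Y = 2) = 10/33.
Σ X·P over the event = 3·(3/33) + 4·(3/33) + 6·(4/33) = 15/11.
E[X | Y = 2] = (15/11) / (10/33) = 9/2.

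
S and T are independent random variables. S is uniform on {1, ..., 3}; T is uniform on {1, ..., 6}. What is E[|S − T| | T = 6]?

P(T = 6) = 1/6.
Summing |S−T|·P(x,y) over outcomes with T = 6 gives 2/3.
E[|S − T| | T = 6] = (2/3) / (1/6) = 4.

4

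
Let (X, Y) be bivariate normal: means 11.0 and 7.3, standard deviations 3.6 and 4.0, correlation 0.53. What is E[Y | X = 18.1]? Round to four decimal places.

11.4811

For a bivariate normal, E[Y | X=x] = μ_Y + ρ·(σ_Y/σ_X)·(x − μ_X).
E[Y | X=18.1] = 7.3 + (0.53)·(4.0/3.6)·(18.1 − (11.0)) = 7.3 + (0.58889)·(7.1) = 11.4811.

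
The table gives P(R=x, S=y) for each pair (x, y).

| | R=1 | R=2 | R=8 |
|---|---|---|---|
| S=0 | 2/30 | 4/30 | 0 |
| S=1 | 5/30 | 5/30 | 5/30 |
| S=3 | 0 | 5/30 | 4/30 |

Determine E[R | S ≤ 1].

P(S ≤ 1) = 7/10.
Σ R·P over the event = 1·(2/30) + 1·(5/30) + 2·(4/30) + 2·(5/30) + 8·(5/30) = 13/6.
E[R | S ≤ 1] = (13/6) / (7/10) = 65/21.

65/21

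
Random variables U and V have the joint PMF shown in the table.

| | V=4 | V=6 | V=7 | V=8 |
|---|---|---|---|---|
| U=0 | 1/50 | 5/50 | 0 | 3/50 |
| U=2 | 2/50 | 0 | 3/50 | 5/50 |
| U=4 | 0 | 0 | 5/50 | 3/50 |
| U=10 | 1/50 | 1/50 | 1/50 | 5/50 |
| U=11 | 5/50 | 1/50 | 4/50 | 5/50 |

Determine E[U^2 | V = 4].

P(V = 4) = 9/50.
Summing U^2·P(U=x,V=y) over the conditioning event gives 713/50.
E[U^2 | V = 4] = (713/50) / (9/50) = 713/9.

713/9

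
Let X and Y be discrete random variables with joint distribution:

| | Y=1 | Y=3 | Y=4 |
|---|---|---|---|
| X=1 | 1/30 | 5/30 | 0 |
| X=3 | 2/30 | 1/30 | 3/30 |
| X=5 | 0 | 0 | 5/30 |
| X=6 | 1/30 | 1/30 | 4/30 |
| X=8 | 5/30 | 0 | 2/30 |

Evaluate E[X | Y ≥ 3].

88/21

P(Y ≥ 3) = 7/10.
Summing X·P(X=x,Y=y) over the conditioning event gives 44/15.
E[X | Y ≥ 3] = (44/15) / (7/10) = 88/21.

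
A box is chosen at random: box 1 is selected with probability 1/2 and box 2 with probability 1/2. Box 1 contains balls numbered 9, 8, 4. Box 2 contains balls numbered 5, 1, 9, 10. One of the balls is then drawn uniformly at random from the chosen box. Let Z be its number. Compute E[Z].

E[Z | box 1] = (9+8+4)/3 = 7.
E[Z | box 2] = (5+1+9+10)/4 = 25/4.
By the law of total expectation,
E[Z] = (1/2)·(7) + (1/2)·(25/4) = 53/8.

53/8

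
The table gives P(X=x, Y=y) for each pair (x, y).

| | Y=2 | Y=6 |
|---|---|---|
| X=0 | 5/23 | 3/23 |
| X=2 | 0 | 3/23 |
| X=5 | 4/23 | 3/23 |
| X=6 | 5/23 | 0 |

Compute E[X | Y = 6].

P(Y = 6) = 9/23.
Σ X·P over the event = 0·(3/23) + 2·(3/23) + 5·(3/23) = 21/23.
E[X | Y = 6] = (21/23) / (9/23) = 7/3.

7/3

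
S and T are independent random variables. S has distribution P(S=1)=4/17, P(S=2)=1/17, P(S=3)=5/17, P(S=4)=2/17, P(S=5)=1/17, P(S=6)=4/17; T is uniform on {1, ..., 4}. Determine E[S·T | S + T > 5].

P(S + T > 5) = 37/68.
Summing ST·P(x,y) over outcomes with S + T > 5 gives 475/68.
E[S·T | S + T > 5] = (475/68) / (37/68) = 475/37.

475/37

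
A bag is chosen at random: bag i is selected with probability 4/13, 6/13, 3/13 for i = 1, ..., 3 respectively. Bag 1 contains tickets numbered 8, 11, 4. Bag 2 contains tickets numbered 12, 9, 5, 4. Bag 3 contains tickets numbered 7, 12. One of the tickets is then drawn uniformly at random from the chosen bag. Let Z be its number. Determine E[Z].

625/78

E[Z | bag 1] = (8+11+4)/3 = 23/3.
E[Z | bag 2] = (12+9+5+4)/4 = 15/2.
E[Z | bag 3] = (7+12)/2 = 19/2.
By the law of total expectation,
E[Z] = (4/13)·(23/3) + (6/13)·(15/2) + (3/13)·(19/2) = 625/78.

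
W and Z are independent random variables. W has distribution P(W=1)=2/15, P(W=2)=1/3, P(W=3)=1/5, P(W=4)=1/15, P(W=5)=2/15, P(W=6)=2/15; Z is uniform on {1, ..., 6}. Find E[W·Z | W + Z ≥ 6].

73/5

P(W + Z ≥ 6) = 2/3.
Summing WZ·P(x,y) over outcomes with W + Z ≥ 6 gives 146/15.
E[W·Z | W + Z ≥ 6] = (146/15) / (2/3) = 73/5.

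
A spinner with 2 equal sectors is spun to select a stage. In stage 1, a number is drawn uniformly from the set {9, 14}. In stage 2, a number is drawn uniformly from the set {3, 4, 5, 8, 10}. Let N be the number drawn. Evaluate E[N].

E[N | stage 1] = (9+14)/2 = 23/2.
E[N | stage 2] = (3+4+5+8+10)/5 = 6.
E[N] = (1/2)·(23/2) + (1/2)·(6) = 35/4.

35/4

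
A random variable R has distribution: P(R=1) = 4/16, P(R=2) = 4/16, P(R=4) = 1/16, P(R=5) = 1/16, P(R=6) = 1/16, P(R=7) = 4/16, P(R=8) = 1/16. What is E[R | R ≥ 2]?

59/12

P(R ≥ 2) = 3/4.
Σ over the event: 2·1/4 + 4·1/16 + 5·1/16 + 6·1/16 + 7·1/4 + 8·1/16 = 59/16.
E[R | R ≥ 2] = (59/16) / (3/4) = 59/12.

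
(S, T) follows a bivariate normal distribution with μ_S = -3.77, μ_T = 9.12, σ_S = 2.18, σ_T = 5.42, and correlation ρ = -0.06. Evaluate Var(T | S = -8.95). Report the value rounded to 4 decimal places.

For a bivariate normal, Var(T | S=x) = σ_T²(1 − ρ²).
Var(T | S=-8.95) = (5.42)²·(1 − (-0.06)²) = 29.3764·0.9964 = 29.2706.

29.2706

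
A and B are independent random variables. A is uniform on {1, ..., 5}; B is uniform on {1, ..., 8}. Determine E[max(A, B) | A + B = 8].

27/5

P(A + B = 8) = 1/8.
Summing max(A,B)·P(x,y) over outcomes with A + B = 8 gives 27/40.
E[max(A, B) | A + B = 8] = (27/40) / (1/8) = 27/5.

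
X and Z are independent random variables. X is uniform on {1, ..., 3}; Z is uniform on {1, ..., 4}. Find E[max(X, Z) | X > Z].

8/3

Outcomes with X > Z: (2,1), (3,1), (3,2), each with probability 1/12.
E[max(X, Z) | X > Z] = (2 + 3 + 3) / 3 = 8/3.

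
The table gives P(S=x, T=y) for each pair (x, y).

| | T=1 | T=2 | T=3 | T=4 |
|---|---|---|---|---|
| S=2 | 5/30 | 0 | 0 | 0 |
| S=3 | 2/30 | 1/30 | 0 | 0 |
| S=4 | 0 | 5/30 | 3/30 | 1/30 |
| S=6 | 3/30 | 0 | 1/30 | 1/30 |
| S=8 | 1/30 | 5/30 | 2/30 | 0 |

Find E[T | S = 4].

23/9

P(S = 4) = 3/10.
Σ T·P over the event = 2·(5/30) + 3·(3/30) + 4·(1/30) = 23/30.
E[T | S = 4] = (23/30) / (3/10) = 23/9.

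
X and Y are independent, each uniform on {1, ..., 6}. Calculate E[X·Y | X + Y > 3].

436/33

P(X + Y > 3) = 11/12.
Summing XY·P(x,y) over outcomes with X + Y > 3 gives 109/9.
E[X·Y | X + Y > 3] = (109/9) / (11/12) = 436/33.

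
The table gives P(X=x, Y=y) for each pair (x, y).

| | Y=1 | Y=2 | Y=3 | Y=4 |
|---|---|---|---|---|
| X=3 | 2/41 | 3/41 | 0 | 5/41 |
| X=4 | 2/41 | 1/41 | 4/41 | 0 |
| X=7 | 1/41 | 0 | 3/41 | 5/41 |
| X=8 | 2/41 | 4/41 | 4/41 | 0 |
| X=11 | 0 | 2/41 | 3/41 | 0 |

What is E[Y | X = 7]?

P(X = 7) = 9/41.
Σ Y·P over the event = 1·(1/41) + 3·(3/41) + 4·(5/41) = 30/41.
E[Y | X = 7] = (30/41) / (9/41) = 10/3.

10/3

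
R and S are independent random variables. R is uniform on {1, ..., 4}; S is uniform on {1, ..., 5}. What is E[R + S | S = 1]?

Outcomes with S = 1: (1,1), (2,1), (3,1), (4,1), each with probability 1/20.
E[R + S | S = 1] = (2 + 3 + 4 + 5) / 4 = 7/2.

7/2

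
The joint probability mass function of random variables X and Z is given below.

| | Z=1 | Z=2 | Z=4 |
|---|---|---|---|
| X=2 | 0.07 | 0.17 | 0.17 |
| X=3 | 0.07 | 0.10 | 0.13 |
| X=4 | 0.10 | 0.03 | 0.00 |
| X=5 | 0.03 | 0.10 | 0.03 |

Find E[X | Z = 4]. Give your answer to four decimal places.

2.6667

P(Z = 4) = 0.33.
Summing X·P(X=x,Z=y) over the conditioning event gives 0.88.
E[X | Z = 4] = (0.88) / (0.33) = 2.6667.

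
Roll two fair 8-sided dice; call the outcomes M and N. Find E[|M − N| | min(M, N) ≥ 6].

Outcomes with min(M, N) ≥ 6: (6,6), (6,7), (6,8), (7,6), (7,7), (7,8), (8,6), (8,7), (8,8), each with probability 1/64.
E[|M − N| | min(M, N) ≥ 6] = (0 + 1 + 2 + 1 + 0 + 1 + 2 + 1 + 0) / 9 = 8/9.

8/9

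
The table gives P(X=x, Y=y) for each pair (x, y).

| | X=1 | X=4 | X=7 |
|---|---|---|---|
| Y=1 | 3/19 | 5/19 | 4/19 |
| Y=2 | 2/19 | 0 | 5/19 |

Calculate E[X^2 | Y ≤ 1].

P(Y ≤ 1) = 12/19.
Σ X^2·P over the event = 1·(3/19) + 16·(5/19) + 49·(4/19) = 279/19.
E[X^2 | Y ≤ 1] = (279/19) / (12/19) = 93/4.

93/4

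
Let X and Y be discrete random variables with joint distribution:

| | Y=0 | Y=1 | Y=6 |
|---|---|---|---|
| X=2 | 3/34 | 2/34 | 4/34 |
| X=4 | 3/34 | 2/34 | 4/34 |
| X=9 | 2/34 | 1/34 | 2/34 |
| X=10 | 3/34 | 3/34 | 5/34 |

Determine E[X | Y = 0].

6

P(Y = 0) = 11/34.
Σ X·P over the event = 2·(3/34) + 4·(3/34) + 9·(2/34) + 10·(3/34) = 33/17.
E[X | Y = 0] = (33/17) / (11/34) = 6.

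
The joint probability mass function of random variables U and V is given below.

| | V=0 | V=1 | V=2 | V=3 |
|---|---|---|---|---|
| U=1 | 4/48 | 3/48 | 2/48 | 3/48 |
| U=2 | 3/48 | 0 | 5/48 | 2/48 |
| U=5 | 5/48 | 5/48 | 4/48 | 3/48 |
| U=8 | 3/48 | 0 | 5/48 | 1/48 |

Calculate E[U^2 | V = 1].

P(V = 1) = 1/6.
Σ U^2·P over the event = 1·(3/48) + 25·(5/48) = 8/3.
E[U^2 | V = 1] = (8/3) / (1/6) = 16.

16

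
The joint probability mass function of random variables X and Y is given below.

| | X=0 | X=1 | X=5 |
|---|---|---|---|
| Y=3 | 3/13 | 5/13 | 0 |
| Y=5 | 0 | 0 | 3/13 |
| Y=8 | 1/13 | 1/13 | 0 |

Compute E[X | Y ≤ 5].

P(Y ≤ 5) = 11/13.
Σ X·P over the event = 0·(3/13) + 1·(5/13) + 5·(3/13) = 20/13.
E[X | Y ≤ 5] = (20/13) / (11/13) = 20/11.

20/11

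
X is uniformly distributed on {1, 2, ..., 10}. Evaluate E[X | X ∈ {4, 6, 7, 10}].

P(X ∈ {4, 6, 7, 10}) = 2/5.
Σ over the event: 4·1/10 + 6·1/10 + 7·1/10 + 10·1/10 = 27/10.
E[X | X ∈ {4, 6, 7, 10}] = (27/10) / (2/5) = 27/4.

27/4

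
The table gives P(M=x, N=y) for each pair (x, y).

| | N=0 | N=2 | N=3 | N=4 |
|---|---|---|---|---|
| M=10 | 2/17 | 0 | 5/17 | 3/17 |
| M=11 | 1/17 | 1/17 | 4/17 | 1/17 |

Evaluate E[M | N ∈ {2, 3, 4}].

P(N ∈ {2, 3, 4}) = 14/17.
Σ M·P over the event = 10·(5/17) + 10·(3/17) + 11·(1/17) + 11·(4/17) + 11·(1/17) = 146/17.
E[M | N ∈ {2, 3, 4}] = (146/17) / (14/17) = 73/7.

73/7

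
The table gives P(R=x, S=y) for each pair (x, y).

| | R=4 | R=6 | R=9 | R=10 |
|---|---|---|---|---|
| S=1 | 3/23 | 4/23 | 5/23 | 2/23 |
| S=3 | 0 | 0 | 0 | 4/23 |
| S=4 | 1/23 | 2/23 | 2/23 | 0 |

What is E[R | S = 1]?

P(S = 1) = 14/23.
Σ R·P over the event = 4·(3/23) + 6·(4/23) + 9·(5/23) + 10·(2/23) = 101/23.
E[R | S = 1] = (101/23) / (14/23) = 101/14.

101/14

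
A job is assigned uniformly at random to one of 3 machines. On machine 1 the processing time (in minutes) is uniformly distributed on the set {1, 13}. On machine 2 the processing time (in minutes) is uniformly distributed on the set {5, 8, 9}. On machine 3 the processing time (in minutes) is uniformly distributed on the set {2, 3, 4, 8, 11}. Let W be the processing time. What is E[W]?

299/45

E[W | machine 1] = (1+13)/2 = 7.
E[W | machine 2] = (5+8+9)/3 = 22/3.
E[W | machine 3] = (2+3+4+8+11)/5 = 28/5.
E[W] = (1/3)·(7) + (1/3)·(22/3) + (1/3)·(28/5) = 299/45.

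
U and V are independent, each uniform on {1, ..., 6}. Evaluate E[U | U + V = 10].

Outcomes with U + V = 10: (4,6), (5,5), (6,4), each with probability 1/36.
E[U | U + V = 10] = (4 + 5 + 6) / 3 = 5.

5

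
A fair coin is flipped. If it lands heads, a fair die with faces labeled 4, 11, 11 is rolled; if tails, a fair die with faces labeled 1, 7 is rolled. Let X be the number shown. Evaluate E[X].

E[X | heads] = (4+11+11)/3 = 26/3.
E[X | tails] = (1+7)/2 = 4.
By the law of total expectation,
E[X] = (1/2)·(26/3) + (1/2)·(4) = 19/3.

19/3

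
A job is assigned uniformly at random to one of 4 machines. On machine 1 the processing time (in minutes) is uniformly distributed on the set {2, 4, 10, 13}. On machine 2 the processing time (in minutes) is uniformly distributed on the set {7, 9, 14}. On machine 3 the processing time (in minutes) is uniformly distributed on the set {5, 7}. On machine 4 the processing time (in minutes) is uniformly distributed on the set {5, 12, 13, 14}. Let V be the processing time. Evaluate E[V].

E[V | machine 1] = (2+4+10+13)/4 = 29/4.
E[V | machine 2] = (7+9+14)/3 = 10.
E[V | machine 3] = (5+7)/2 = 6.
E[V | machine 4] = (5+12+13+14)/4 = 11.
E[V] = (1/4)·(29/4) + (1/4)·(10) + (1/4)·(6) + (1/4)·(11) = 137/16.

137/16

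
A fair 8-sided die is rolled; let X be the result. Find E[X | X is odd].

4

Given X is odd, X is equally likely to be any of {1, 3, 5, 7}.
E[X | X is odd] = (1 + 3 + 5 + 7) / 4 = 4.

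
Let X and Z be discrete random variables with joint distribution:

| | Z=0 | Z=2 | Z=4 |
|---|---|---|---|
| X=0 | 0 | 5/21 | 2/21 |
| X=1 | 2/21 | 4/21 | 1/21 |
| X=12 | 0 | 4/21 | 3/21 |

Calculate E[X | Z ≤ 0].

1

P(Z ≤ 0) = 2/21.
Σ X·P over the event = 1·(2/21) = 2/21.
E[X | Z ≤ 0] = (2/21) / (2/21) = 1.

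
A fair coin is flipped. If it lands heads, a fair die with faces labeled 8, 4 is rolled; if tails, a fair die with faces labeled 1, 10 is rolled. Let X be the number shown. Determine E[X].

23/4

E[X | heads] = (8+4)/2 = 6.
E[X | tails] = (1+10)/2 = 11/2.
By the law of total expectation,
E[X] = (1/2)·(6) + (1/2)·(11/2) = 23/4.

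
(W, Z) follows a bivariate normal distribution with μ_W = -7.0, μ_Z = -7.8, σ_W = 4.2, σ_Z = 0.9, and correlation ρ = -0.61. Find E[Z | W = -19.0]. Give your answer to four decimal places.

For a bivariate normal, E[Z | W=x] = μ_Z + ρ·(σ_Z/σ_W)·(x − μ_W).
E[Z | W=-19.0] = -7.8 + (-0.61)·(0.9/4.2)·(-19.0 − (-7.0)) = -7.8 + (-0.130714)·(-12) = -6.2314.

-6.2314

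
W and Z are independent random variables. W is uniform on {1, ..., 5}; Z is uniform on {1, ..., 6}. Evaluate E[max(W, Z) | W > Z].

P(W > Z) = 1/3.
Summing max(W,Z)·P(x,y) over outcomes with W > Z gives 4/3.
E[max(W, Z) | W > Z] = (4/3) / (1/3) = 4.

4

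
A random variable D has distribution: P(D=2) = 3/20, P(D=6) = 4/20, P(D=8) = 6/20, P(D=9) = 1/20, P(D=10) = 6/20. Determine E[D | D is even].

P(D is even) = 19/20.
Σ over the event: 2·3/20 + 6·1/5 + 8·3/10 + 10·3/10 = 69/10.
E[D | D is even] = (69/10) / (19/20) = 138/19.

138/19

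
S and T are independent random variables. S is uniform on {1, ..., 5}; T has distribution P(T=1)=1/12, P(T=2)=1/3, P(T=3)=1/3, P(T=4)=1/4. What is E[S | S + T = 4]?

5/3

P(S + T = 4) = 3/20.
Summing S·P(x,y) over outcomes with S + T = 4 gives 1/4.
E[S | S + T = 4] = (1/4) / (3/20) = 5/3.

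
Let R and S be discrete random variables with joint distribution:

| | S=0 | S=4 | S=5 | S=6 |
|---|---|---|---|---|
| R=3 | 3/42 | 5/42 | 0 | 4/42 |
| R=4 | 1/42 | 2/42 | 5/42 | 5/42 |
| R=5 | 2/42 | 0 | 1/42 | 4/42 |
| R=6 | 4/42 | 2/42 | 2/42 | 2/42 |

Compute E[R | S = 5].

37/8

P(S = 5) = 4/21.
Σ R·P over the event = 4·(5/42) + 5·(1/42) + 6·(2/42) = 37/42.
E[R | S = 5] = (37/42) / (4/21) = 37/8.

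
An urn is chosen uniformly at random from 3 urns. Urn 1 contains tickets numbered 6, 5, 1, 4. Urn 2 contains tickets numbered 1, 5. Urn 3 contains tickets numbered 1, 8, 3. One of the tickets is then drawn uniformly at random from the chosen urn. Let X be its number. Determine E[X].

11/3

E[X | urn 1] = (6+5+1+4)/4 = 4.
E[X | urn 2] = (1+5)/2 = 3.
E[X | urn 3] = (1+8+3)/3 = 4.
E[X] = (1/3)·(4) + (1/3)·(3) + (1/3)·(4) = 11/3.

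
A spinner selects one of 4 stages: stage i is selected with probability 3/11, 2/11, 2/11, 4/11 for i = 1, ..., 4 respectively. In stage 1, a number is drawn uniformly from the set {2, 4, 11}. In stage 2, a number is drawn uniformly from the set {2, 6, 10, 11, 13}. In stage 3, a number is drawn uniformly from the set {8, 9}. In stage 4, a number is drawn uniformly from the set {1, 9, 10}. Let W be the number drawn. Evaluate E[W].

1162/165

E[W | stage 1] = (2+4+11)/3 = 17/3.
E[W | stage 2] = (2+6+10+11+13)/5 = 42/5.
E[W | stage 3] = (8+9)/2 = 17/2.
E[W | stage 4] = (1+9+10)/3 = 20/3.
E[W] = (3/11)·(17/3) + (2/11)·(42/5) + (2/11)·(17/2) + (4/11)·(20/3) = 1162/165.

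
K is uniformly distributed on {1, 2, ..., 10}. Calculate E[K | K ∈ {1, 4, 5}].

P(K ∈ {1, 4, 5}) = 3/10.
Σ over the event: 1·1/10 + 4·1/10 + 5·1/10 = 1.
E[K | K ∈ {1, 4, 5}] = (1) / (3/10) = 10/3.

10/3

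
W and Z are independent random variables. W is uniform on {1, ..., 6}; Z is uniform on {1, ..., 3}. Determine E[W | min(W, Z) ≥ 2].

4

P(min(W, Z) ≥ 2) = 5/9.
Summing W·P(x,y) over outcomes with min(W, Z) ≥ 2 gives 20/9.
E[W | min(W, Z) ≥ 2] = (20/9) / (5/9) = 4.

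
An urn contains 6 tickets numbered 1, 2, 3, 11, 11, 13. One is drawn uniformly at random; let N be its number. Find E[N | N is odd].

39/5

P(N is odd) = 5/6.
Σ over the event: 1·1/6 + 3·1/6 + 11·1/3 + 13·1/6 = 13/2.
E[N | N is odd] = (13/2) / (5/6) = 39/5.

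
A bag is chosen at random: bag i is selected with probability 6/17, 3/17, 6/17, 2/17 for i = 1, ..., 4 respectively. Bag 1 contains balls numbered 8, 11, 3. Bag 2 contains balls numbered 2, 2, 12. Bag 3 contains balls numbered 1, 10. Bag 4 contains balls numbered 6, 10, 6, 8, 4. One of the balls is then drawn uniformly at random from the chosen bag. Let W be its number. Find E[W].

533/85

E[W | bag 1] = (8+11+3)/3 = 22/3.
E[W | bag 2] = (2+2+12)/3 = 16/3.
E[W | bag 3] = (1+10)/2 = 11/2.
E[W | bag 4] = (6+10+6+8+4)/5 = 34/5.
E[W] = (6/17)·(22/3) + (3/17)·(16/3) + (6/17)·(11/2) + (2/17)·(34/5) = 533/85.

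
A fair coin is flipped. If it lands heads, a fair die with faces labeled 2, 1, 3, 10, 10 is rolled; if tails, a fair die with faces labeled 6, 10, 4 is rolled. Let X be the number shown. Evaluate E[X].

E[X | heads] = (2+1+3+10+10)/5 = 26/5.
E[X | tails] = (6+10+4)/3 = 20/3.
By the law of total expectation,
E[X] = (1/2)·(26/5) + (1/2)·(20/3) = 89/15.

89/15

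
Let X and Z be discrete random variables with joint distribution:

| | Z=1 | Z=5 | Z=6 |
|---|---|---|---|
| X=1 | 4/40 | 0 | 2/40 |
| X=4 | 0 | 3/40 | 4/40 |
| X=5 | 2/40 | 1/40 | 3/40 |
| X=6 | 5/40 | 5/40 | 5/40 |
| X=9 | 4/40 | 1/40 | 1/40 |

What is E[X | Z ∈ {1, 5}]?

136/25

P(Z ∈ {1, 5}) = 5/8.
Σ X·P over the event = 1·(4/40) + 4·(3/40) + 5·(2/40) + 5·(1/40) + 6·(5/40) + 6·(5/40) + 9·(4/40) + 9·(1/40) = 17/5.
E[X | Z ∈ {1, 5}] = (17/5) / (5/8) = 136/25.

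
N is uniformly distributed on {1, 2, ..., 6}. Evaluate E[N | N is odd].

Given N is odd, N is equally likely to be any of {1, 3, 5}.
E[N | N is odd] = (1 + 3 + 5) / 3 = 3.

3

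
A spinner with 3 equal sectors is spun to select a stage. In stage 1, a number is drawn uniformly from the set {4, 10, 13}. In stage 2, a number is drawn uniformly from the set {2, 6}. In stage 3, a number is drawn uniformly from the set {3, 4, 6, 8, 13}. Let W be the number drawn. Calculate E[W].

E[W | stage 1] = (4+10+13)/3 = 9.
E[W | stage 2] = (2+6)/2 = 4.
E[W | stage 3] = (3+4+6+8+13)/5 = 34/5.
By the law of total expectation,
E[W] = (1/3)·(9) + (1/3)·(4) + (1/3)·(34/5) = 33/5.

33/5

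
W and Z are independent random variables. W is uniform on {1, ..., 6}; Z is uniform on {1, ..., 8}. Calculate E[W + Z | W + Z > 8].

P(W + Z > 8) = 7/16.
Summing (W+Z)·P(x,y) over outcomes with W + Z > 8 gives 14/3.
E[W + Z | W + Z > 8] = (14/3) / (7/16) = 32/3.

32/3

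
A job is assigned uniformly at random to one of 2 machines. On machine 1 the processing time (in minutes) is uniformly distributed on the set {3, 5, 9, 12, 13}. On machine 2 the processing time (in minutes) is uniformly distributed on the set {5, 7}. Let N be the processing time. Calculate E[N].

36/5

E[N | machine 1] = (3+5+9+12+13)/5 = 42/5.
E[N | machine 2] = (5+7)/2 = 6.
E[N] = (1/2)·(42/5) + (1/2)·(6) = 36/5.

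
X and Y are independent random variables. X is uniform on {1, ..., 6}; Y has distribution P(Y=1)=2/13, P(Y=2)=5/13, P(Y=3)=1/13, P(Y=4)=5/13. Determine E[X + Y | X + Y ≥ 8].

P(X + Y ≥ 8) = 11/39.
Summing (X+Y)·P(x,y) over outcomes with X + Y ≥ 8 gives 32/13.
E[X + Y | X + Y ≥ 8] = (32/13) / (11/39) = 96/11.

96/11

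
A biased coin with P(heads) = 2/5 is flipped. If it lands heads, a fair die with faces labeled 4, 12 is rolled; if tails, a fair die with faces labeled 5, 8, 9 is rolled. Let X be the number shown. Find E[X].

38/5

E[X | heads] = (4+12)/2 = 8.
E[X | tails] = (5+8+9)/3 = 22/3.
E[X] = (2/5)·(8) + (3/5)·(22/3) = 38/5.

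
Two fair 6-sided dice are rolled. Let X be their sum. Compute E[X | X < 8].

16/3

P(X < 8) = 7/12.
Σ over the event: 2·1/36 + 3·1/18 + 4·1/12 + 5·1/9 + 6·5/36 + 7·1/6 = 28/9.
E[X | X < 8] = (28/9) / (7/12) = 16/3.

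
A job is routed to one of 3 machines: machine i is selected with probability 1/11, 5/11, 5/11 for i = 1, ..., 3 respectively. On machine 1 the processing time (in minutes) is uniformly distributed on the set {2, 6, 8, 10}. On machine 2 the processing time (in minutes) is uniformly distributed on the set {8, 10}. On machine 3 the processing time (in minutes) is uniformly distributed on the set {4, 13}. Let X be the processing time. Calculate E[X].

94/11

E[X | machine 1] = (2+6+8+10)/4 = 13/2.
E[X | machine 2] = (8+10)/2 = 9.
E[X | machine 3] = (4+13)/2 = 17/2.
E[X] = (1/11)·(13/2) + (5/11)·(9) + (5/11)·(17/2) = 94/11.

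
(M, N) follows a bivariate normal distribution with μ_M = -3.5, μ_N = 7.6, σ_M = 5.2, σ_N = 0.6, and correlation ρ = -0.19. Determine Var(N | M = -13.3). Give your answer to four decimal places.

0.3470

The conditional variance in a bivariate normal is σ_N²(1 − ρ²), independent of x.
Var(N | M=-13.3) = (0.6)²·(1 − (-0.19)²) = 0.36·0.9639 = 0.3470.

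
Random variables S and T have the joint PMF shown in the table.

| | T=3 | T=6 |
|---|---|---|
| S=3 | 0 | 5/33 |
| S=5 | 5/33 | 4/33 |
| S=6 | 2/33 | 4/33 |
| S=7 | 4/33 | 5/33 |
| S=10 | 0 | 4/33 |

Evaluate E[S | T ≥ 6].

P(T ≥ 6) = 2/3.
Summing S·P(S=x,T=y) over the conditioning event gives 134/33.
E[S | T ≥ 6] = (134/33) / (2/3) = 67/11.

67/11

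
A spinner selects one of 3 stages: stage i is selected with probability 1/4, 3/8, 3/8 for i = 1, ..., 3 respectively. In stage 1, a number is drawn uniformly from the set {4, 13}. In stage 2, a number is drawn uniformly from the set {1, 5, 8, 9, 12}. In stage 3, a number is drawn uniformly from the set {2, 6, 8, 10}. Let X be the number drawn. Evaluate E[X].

115/16

E[X | stage 1] = (4+13)/2 = 17/2.
E[X | stage 2] = (1+5+8+9+12)/5 = 7.
E[X | stage 3] = (2+6+8+10)/4 = 13/2.
By the law of total expectation,
E[X] = (1/4)·(17/2) + (3/8)·(7) + (3/8)·(13/2) = 115/16.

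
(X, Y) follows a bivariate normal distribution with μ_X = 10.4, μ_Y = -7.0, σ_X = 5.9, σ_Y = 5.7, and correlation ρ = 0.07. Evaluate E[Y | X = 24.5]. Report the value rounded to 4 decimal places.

-6.0465

The regression of Y on X has slope ρ·σ_Y/σ_X and passes through (μ_X, μ_Y).
E[Y | X=24.5] = -7.0 + (0.07)·(5.7/5.9)·(24.5 − (10.4)) = -7.0 + (0.067627)·(14.1) = -6.0465.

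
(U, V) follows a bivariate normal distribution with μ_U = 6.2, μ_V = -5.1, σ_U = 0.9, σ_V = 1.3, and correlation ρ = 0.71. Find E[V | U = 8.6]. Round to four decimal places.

E[V | U=x] = μ_V + ρ(σ_V/σ_U)(x − μ_U) for jointly normal variables.
E[V | U=8.6] = -5.1 + (0.71)·(1.3/0.9)·(8.6 − (6.2)) = -5.1 + (1.02556)·(2.4) = -2.6387.

-2.6387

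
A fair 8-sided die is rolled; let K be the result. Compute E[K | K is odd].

Given K is odd, K is equally likely to be any of {1, 3, 5, 7}.
E[K | K is odd] = (1 + 3 + 5 + 7) / 4 = 4.

4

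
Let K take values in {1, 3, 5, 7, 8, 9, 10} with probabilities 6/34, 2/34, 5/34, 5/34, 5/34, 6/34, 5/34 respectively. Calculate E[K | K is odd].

P(K is odd) = 12/17.
Σ over the event: 1·3/17 + 3·1/17 + 5·5/34 + 7·5/34 + 9·3/17 = 63/17.
E[K | K is odd] = (63/17) / (12/17) = 21/4.

21/4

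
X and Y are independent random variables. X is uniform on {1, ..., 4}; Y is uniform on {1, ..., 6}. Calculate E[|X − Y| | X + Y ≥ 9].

2

P(X + Y ≥ 9) = 1/8.
Summing |X−Y|·P(x,y) over outcomes with X + Y ≥ 9 gives 1/4.
E[|X − Y| | X + Y ≥ 9] = (1/4) / (1/8) = 2.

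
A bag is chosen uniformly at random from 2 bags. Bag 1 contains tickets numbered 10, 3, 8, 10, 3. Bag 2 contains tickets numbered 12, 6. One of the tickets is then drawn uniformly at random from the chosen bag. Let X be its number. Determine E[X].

E[X | bag 1] = (10+3+8+10+3)/5 = 34/5.
E[X | bag 2] = (12+6)/2 = 9.
E[X] = (1/2)·(34/5) + (1/2)·(9) = 79/10.

79/10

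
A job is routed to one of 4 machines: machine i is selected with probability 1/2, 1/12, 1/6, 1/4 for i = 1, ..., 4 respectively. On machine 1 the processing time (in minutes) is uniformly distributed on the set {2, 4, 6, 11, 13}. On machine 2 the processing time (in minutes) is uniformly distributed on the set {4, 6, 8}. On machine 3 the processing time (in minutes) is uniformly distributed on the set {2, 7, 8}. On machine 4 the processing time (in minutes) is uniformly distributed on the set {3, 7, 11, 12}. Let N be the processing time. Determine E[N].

5117/720

E[N | machine 1] = (2+4+6+11+13)/5 = 36/5.
E[N | machine 2] = (4+6+8)/3 = 6.
E[N | machine 3] = (2+7+8)/3 = 17/3.
E[N | machine 4] = (3+7+11+12)/4 = 33/4.
By the law of total expectation,
E[N] = (1/2)·(36/5) + (1/12)·(6) + (1/6)·(17/3) + (1/4)·(33/4) = 5117/720.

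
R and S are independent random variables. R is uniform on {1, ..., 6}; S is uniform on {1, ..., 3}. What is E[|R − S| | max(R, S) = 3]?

Outcomes with max(R, S) = 3: (1,3), (2,3), (3,1), (3,2), (3,3), each with probability 1/18.
E[|R − S| | max(R, S) = 3] = (2 + 1 + 2 + 1 + 0) / 5 = 6/5.

6/5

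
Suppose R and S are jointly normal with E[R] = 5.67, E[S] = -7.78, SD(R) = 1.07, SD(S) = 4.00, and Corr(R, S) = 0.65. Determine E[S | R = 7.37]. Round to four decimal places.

The regression of S on R has slope ρ·σ_S/σ_R and passes through (μ_R, μ_S).
E[S | R=7.37] = -7.78 + (0.65)·(4.00/1.07)·(7.37 − (5.67)) = -7.78 + (2.4299)·(1.7) = -3.6492.

-3.6492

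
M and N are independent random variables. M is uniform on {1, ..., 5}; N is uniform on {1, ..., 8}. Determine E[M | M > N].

Outcomes with M > N: (2,1), (3,1), (3,2), (4,1), (4,2), (4,3), (5,1), (5,2), (5,3), (5,4), each with probability 1/40.
E[M | M > N] = (2 + 3 + 3 + 4 + 4 + 4 + 5 + 5 + 5 + 5) / 10 = 4.

4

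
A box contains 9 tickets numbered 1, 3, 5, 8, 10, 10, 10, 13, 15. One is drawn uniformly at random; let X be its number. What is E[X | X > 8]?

58/5

P(X > 8) = 5/9.
Σ over the event: 10·1/3 + 13·1/9 + 15·1/9 = 58/9.
E[X | X > 8] = (58/9) / (5/9) = 58/5.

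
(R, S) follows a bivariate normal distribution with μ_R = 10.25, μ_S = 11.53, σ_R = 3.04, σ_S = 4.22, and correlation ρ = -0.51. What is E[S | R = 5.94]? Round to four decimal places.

The regression of S on R has slope ρ·σ_S/σ_R and passes through (μ_R, μ_S).
E[S | R=5.94] = 11.53 + (-0.51)·(4.22/3.04)·(5.94 − (10.25)) = 11.53 + (-0.70796)·(-4.31) = 14.5813.

14.5813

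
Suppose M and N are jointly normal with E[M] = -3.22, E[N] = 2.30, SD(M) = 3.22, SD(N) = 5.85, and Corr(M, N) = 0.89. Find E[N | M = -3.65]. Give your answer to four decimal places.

For a bivariate normal, E[N | M=x] = μ_N + ρ·(σ_N/σ_M)·(x − μ_M).
E[N | M=-3.65] = 2.30 + (0.89)·(5.85/3.22)·(-3.65 − (-3.22)) = 2.30 + (1.6169)·(-0.43) = 1.6047.

1.6047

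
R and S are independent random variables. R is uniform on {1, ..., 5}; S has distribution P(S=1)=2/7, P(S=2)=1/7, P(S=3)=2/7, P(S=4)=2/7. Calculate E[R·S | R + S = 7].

58/5

P(R + S = 7) = 1/7.
Summing RS·P(x,y) over outcomes with R + S = 7 gives 58/35.
E[R·S | R + S = 7] = (58/35) / (1/7) = 58/5.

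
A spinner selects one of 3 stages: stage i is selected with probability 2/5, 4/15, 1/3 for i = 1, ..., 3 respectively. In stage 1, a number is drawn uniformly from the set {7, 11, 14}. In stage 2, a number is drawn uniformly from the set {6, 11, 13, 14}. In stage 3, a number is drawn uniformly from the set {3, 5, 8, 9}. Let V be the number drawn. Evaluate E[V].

E[V | stage 1] = (7+11+14)/3 = 32/3.
E[V | stage 2] = (6+11+13+14)/4 = 11.
E[V | stage 3] = (3+5+8+9)/4 = 25/4.
By the law of total expectation,
E[V] = (2/5)·(32/3) + (4/15)·(11) + (1/3)·(25/4) = 557/60.

557/60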